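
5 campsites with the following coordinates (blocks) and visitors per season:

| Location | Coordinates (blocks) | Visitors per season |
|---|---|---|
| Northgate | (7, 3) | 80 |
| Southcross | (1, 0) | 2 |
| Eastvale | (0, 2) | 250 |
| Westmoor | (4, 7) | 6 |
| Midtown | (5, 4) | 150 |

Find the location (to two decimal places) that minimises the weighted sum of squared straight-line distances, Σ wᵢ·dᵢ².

(2.74, 2.83)

The minimiser of Σwᵢ‖p−pᵢ‖² is the weighted centroid p* = (Σwᵢpᵢ)/(Σwᵢ).
Σwᵢ = 488.
Σwᵢxᵢ = 80·7 + 2·1 + 250·0 + 6·4 + 150·5 = 1336.
Σwᵢyᵢ = 80·3 + 2·0 + 250·2 + 6·7 + 150·4 = 1382.
x* = 1336/488 = 2.74, y* = 1382/488 = 2.83.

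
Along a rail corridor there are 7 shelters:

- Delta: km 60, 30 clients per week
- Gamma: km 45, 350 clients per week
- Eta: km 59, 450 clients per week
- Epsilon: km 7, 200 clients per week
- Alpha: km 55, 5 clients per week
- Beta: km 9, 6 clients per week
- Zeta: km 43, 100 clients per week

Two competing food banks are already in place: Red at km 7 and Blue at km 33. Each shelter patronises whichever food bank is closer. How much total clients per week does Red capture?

The indifferent point is the midpoint (7+33)/2 = 20; shelters left of it (closer to Red at 7) go to Red, those right go to Blue.
  Epsilon at 7 (w=200) → Red
  Beta at 9 (w=6) → Red
  Zeta at 43 (w=100) → Blue
  Gamma at 45 (w=350) → Blue
  Alpha at 55 (w=5) → Blue
  Eta at 59 (w=450) → Blue
  Delta at 60 (w=30) → Blue
Red captures 206; Blue captures 935.

206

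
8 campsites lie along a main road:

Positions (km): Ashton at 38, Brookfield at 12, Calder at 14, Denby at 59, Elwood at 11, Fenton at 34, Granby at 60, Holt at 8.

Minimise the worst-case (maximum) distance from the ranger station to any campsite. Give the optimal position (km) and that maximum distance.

location 34, max distance 26

The 1-center on a line is the midpoint of the two extreme points: leftmost at 8, rightmost at 60.
Optimal location = (8 + 60)/2 = 34; maximum distance = (60 − 8)/2 = 26.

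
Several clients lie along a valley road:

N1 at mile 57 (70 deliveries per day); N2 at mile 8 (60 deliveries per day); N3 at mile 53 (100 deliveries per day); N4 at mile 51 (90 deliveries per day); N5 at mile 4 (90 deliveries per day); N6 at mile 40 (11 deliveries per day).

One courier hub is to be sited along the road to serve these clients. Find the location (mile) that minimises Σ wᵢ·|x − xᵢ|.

For a sum of weighted absolute distances on a line, the optimum is the weighted median (not the mean). Total weight W = 421; half-weight = 210.5.
Sort by position and accumulate weight:
  mile 4 (N5, w=90) → cum 90
  mile 8 (N2, w=60) → cum 150
  mile 40 (N6, w=11) → cum 161
  mile 51 (N4, w=90) → cum 251  ≥ 210.5 → median here
  mile 53 (N3, w=100) → cum 351
  mile 57 (N1, w=70) → cum 421
Optimal location: mile 51.

x = 51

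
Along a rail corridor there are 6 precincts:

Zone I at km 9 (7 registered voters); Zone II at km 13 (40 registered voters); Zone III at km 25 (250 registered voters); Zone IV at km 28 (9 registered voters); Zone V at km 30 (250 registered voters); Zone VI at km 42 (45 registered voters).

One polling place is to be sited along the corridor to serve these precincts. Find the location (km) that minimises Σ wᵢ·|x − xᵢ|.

For a sum of weighted absolute distances on a line, the optimum is the weighted median (not the mean). Total weight W = 601; half-weight = 300.5.
Sort by position and accumulate weight:
  km 9 (Zone I, w=7) → cum 7
  km 13 (Zone II, w=40) → cum 47
  km 25 (Zone III, w=250) → cum 297
  km 28 (Zone IV, w=9) → cum 306  ≥ 300.5 → median here
  km 30 (Zone V, w=250) → cum 556
  km 42 (Zone VI, w=45) → cum 601
Optimal location: km 28.

x = 28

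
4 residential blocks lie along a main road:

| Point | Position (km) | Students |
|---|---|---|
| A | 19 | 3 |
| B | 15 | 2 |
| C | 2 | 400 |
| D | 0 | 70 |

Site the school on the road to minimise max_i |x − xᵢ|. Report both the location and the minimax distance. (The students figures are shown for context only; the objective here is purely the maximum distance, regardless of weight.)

location 9.5, max distance 9.5

The 1-center on a line is the midpoint of the two extreme points: leftmost at 0, rightmost at 19.
Optimal location = (0 + 19)/2 = 9.5; maximum distance = (19 − 0)/2 = 9.5.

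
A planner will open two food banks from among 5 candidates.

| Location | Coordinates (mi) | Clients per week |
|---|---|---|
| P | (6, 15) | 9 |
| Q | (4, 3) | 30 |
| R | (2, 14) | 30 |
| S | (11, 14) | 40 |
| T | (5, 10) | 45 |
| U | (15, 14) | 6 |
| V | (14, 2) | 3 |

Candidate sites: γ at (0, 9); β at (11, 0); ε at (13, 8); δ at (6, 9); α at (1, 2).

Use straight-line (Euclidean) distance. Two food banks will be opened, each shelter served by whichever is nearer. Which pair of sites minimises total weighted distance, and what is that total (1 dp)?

{δ, α}, total 781.1

Evaluate every pair (each demand assigned to the nearer of the two):
  {δ, α}: total = 781.1
  {ε, δ}: total = 808.6
  {γ, δ}: total = 845.4
  {β, δ}: total = 854.9
  {γ, ε}: total = 992.9
  {γ, α}: total = 1179.4
  {ε, α}: total = 1225.5
  {γ, β}: total = 1265.2
  {β, ε}: total = 1366.3
  {β, α}: total = 1642.1
Best pair: {δ, α} with total 781.1.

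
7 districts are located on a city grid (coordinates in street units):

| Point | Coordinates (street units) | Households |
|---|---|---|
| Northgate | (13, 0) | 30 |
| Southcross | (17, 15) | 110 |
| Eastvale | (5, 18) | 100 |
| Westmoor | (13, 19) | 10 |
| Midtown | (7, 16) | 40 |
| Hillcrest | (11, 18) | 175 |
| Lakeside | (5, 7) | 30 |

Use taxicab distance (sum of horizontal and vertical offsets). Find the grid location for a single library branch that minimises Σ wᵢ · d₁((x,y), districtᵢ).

Manhattan distance separates: Σwᵢ(|x−xᵢ|+|y−yᵢ|) = Σwᵢ|x−xᵢ| + Σwᵢ|y−yᵢ|, so x and y are optimised independently as 1-D weighted medians.
Total weight W = 495; half = 247.5.
x-coordinate, sorted with cumulative weight:
  x=5 (Eastvale, w=100) cum 100
  x=5 (Lakeside, w=30) cum 130
  x=7 (Midtown, w=40) cum 170
  x=11 (Hillcrest, w=175) cum 345  ← median
  x=13 (Northgate, w=30) cum 375
  x=13 (Westmoor, w=10) cum 385
  x=17 (Southcross, w=110) cum 495
⇒ x* = 11
y-coordinate, sorted with cumulative weight:
  y=0 (Northgate, w=30) cum 30
  y=7 (Lakeside, w=30) cum 60
  y=15 (Southcross, w=110) cum 170
  y=16 (Midtown, w=40) cum 210
  y=18 (Eastvale, w=100) cum 310  ← median
  y=18 (Hillcrest, w=175) cum 485
  y=19 (Westmoor, w=10) cum 495
⇒ y* = 18

(11, 18)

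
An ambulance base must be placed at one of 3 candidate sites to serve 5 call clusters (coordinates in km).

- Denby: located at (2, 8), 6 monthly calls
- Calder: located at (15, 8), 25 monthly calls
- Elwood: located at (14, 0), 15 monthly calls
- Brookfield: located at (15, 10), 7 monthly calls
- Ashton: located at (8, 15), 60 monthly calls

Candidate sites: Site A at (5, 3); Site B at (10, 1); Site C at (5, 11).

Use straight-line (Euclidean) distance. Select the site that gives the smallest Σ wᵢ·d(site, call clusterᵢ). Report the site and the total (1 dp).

Total weighted distance at each candidate:
  Site A (5, 3): total = 1284.4
  Site B (10, 1): total = 1261.3
  Site C (5, 11): total = 870.0
Minimum is at Site C with total 870.0 km.

Site C, total 870.0 km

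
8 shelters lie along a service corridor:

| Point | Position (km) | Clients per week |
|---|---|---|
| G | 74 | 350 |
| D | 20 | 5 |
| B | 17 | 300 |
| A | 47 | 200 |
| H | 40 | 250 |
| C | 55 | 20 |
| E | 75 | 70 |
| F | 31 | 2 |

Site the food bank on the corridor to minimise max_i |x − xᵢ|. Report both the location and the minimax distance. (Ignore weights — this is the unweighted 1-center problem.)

The 1-center on a line is the midpoint of the two extreme points: leftmost at 17, rightmost at 75.
Optimal location = (17 + 75)/2 = 46; maximum distance = (75 − 17)/2 = 29.

location 46, max distance 29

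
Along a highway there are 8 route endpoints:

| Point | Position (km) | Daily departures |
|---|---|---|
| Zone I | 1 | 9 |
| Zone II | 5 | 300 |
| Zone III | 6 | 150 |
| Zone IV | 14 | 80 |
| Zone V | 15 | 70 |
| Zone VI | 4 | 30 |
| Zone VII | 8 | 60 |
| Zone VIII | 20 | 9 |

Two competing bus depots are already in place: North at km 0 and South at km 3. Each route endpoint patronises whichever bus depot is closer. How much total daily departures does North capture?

9

The indifferent point is the midpoint (0+3)/2 = 1.5; route endpoints left of it (closer to North at 0) go to North, those right go to South.
  Zone I at 1 (w=9) → North
  Zone VI at 4 (w=30) → South
  Zone II at 5 (w=300) → South
  Zone III at 6 (w=150) → South
  Zone VII at 8 (w=60) → South
  Zone IV at 14 (w=80) → South
  Zone V at 15 (w=70) → South
  Zone VIII at 20 (w=9) → South
North captures 9; South captures 699.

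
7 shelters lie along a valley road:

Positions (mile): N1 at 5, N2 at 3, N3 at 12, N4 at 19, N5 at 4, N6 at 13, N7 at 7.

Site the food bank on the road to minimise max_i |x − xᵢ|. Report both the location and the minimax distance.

The 1-center on a line is the midpoint of the two extreme points: leftmost at 3, rightmost at 19.
Optimal location = (3 + 19)/2 = 11; maximum distance = (19 − 3)/2 = 8.

location 11, max distance 8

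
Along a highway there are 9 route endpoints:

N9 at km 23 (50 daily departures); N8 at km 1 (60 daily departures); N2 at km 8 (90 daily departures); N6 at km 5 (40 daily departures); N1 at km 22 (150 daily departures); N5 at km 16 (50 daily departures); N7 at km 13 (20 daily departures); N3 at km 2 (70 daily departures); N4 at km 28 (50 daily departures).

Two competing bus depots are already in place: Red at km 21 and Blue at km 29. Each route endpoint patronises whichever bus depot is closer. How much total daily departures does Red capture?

530

The indifferent point is the midpoint (21+29)/2 = 25; route endpoints left of it (closer to Red at 21) go to Red, those right go to Blue.
  N8 at 1 (w=60) → Red
  N3 at 2 (w=70) → Red
  N6 at 5 (w=40) → Red
  N2 at 8 (w=90) → Red
  N7 at 13 (w=20) → Red
  N5 at 16 (w=50) → Red
  N1 at 22 (w=150) → Red
  N9 at 23 (w=50) → Red
  N4 at 28 (w=50) → Blue
Red captures 530; Blue captures 50.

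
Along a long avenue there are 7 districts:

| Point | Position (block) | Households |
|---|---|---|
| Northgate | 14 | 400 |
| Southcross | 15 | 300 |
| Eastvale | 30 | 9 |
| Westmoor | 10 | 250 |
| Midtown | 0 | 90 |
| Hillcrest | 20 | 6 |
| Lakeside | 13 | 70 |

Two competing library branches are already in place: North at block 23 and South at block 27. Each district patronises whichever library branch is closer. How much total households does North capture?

1116

The indifferent point is the midpoint (23+27)/2 = 25; districts left of it (closer to North at 23) go to North, those right go to South.
  Midtown at 0 (w=90) → North
  Westmoor at 10 (w=250) → North
  Lakeside at 13 (w=70) → North
  Northgate at 14 (w=400) → North
  Southcross at 15 (w=300) → North
  Hillcrest at 20 (w=6) → North
  Eastvale at 30 (w=9) → South
North captures 1116; South captures 9.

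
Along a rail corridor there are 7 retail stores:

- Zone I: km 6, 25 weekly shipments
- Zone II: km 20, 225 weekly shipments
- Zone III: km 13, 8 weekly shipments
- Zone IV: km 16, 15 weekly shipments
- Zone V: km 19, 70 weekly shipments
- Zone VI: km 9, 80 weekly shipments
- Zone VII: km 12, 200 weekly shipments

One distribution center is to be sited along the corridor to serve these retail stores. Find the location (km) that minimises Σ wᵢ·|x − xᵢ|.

For a sum of weighted absolute distances on a line, the optimum is the weighted median (not the mean). Total weight W = 623; half-weight = 311.5.
Sort by position and accumulate weight:
  km 6 (Zone I, w=25) → cum 25
  km 9 (Zone VI, w=80) → cum 105
  km 12 (Zone VII, w=200) → cum 305
  km 13 (Zone III, w=8) → cum 313  ≥ 311.5 → median here
  km 16 (Zone IV, w=15) → cum 328
  km 19 (Zone V, w=70) → cum 398
  km 20 (Zone II, w=225) → cum 623
Optimal location: km 13.

x = 13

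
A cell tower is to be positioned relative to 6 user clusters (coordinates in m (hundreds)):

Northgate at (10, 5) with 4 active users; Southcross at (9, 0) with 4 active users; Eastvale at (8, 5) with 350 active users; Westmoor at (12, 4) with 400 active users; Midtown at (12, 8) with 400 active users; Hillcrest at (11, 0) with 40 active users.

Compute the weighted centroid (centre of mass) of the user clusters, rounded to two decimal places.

The minimiser of Σwᵢ‖p−pᵢ‖² is the weighted centroid p* = (Σwᵢpᵢ)/(Σwᵢ).
Σwᵢ = 1198.
Σwᵢxᵢ = 4·10 + 4·9 + 350·8 + 400·12 + 400·12 + 40·11 = 12916.
Σwᵢyᵢ = 4·5 + 4·0 + 350·5 + 400·4 + 400·8 + 40·0 = 6570.
x* = 12916/1198 = 10.78, y* = 6570/1198 = 5.48.

(10.78, 5.48)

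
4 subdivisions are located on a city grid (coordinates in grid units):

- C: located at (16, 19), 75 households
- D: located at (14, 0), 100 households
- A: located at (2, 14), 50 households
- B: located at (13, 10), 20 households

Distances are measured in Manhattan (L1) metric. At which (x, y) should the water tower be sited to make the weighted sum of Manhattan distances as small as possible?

Manhattan distance separates: Σwᵢ(|x−xᵢ|+|y−yᵢ|) = Σwᵢ|x−xᵢ| + Σwᵢ|y−yᵢ|, so x and y are optimised independently as 1-D weighted medians.
Total weight W = 245; half = 122.5.
x-coordinate, sorted with cumulative weight:
  x=2 (A, w=50) cum 50
  x=13 (B, w=20) cum 70
  x=14 (D, w=100) cum 170  ← median
  x=16 (C, w=75) cum 245
⇒ x* = 14
y-coordinate, sorted with cumulative weight:
  y=0 (D, w=100) cum 100
  y=10 (B, w=20) cum 120
  y=14 (A, w=50) cum 170  ← median
  y=19 (C, w=75) cum 245
⇒ y* = 14

(14, 14)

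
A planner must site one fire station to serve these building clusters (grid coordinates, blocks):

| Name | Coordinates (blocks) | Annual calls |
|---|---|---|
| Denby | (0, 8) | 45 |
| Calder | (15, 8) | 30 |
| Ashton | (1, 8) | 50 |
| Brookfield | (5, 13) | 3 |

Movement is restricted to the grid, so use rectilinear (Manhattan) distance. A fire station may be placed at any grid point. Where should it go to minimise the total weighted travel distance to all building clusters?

(1, 8)

Manhattan distance separates: Σwᵢ(|x−xᵢ|+|y−yᵢ|) = Σwᵢ|x−xᵢ| + Σwᵢ|y−yᵢ|, so x and y are optimised independently as 1-D weighted medians.
Total weight W = 128; half = 64.
x-coordinate, sorted with cumulative weight:
  x=0 (Denby, w=45) cum 45
  x=1 (Ashton, w=50) cum 95  ← median
  x=5 (Brookfield, w=3) cum 98
  x=15 (Calder, w=30) cum 128
⇒ x* = 1
y-coordinate, sorted with cumulative weight:
  y=8 (Denby, w=45) cum 45
  y=8 (Calder, w=30) cum 75  ← median
  y=8 (Ashton, w=50) cum 125
  y=13 (Brookfield, w=3) cum 128
⇒ y* = 8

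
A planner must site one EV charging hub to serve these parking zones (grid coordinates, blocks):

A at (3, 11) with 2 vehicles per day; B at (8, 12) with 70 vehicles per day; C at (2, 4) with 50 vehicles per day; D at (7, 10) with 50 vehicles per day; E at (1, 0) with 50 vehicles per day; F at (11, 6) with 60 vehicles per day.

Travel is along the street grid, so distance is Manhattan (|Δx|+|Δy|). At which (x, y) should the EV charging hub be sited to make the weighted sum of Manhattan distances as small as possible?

(7, 6)

Manhattan distance separates: Σwᵢ(|x−xᵢ|+|y−yᵢ|) = Σwᵢ|x−xᵢ| + Σwᵢ|y−yᵢ|, so x and y are optimised independently as 1-D weighted medians.
Total weight W = 282; half = 141.
x-coordinate, sorted with cumulative weight:
  x=1 (E, w=50) cum 50
  x=2 (C, w=50) cum 100
  x=3 (A, w=2) cum 102
  x=7 (D, w=50) cum 152  ← median
  x=8 (B, w=70) cum 222
  x=11 (F, w=60) cum 282
⇒ x* = 7
y-coordinate, sorted with cumulative weight:
  y=0 (E, w=50) cum 50
  y=4 (C, w=50) cum 100
  y=6 (F, w=60) cum 160  ← median
  y=10 (D, w=50) cum 210
  y=11 (A, w=2) cum 212
  y=12 (B, w=70) cum 282
⇒ y* = 6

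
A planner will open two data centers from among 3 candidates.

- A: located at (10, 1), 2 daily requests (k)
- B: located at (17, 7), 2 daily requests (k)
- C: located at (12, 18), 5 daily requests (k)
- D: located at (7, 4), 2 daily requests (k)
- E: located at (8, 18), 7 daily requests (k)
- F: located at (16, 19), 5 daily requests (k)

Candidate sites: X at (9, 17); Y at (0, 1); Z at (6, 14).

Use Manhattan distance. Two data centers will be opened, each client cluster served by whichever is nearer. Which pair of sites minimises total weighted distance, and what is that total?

{X, Y}, total 155

Evaluate every pair (each demand assigned to the nearer of the two):
  {X, Y}: total = 155
  {X, Z}: total = 171
  {Y, Z}: total = 243
Best pair: {X, Y} with total 155.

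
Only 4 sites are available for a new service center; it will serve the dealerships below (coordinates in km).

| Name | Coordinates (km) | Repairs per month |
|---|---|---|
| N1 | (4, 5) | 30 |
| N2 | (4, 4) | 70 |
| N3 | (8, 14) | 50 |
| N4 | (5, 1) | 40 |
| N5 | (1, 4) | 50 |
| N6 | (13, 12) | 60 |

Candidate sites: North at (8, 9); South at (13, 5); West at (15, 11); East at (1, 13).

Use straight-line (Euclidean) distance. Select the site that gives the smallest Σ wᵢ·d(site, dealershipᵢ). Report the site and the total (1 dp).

Total weighted distance at each candidate:
  North (8, 9): total = 1989.7
  South (13, 5): total = 2798.5
  West (15, 11): total = 3151.8
  East (1, 13): total = 2952.4
Minimum is at North with total 1989.7 km.

North, total 1989.7 km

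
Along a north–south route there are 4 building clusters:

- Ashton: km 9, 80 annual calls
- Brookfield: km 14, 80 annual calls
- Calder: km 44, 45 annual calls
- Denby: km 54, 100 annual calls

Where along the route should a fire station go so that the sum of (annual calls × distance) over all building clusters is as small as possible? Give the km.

For a sum of weighted absolute distances on a line, the optimum is the weighted median (not the mean). Total weight W = 305; half-weight = 152.5.
Sort by position and accumulate weight:
  km 9 (Ashton, w=80) → cum 80
  km 14 (Brookfield, w=80) → cum 160  ≥ 152.5 → median here
  km 44 (Calder, w=45) → cum 205
  km 54 (Denby, w=100) → cum 305
Optimal location: km 14.

x = 14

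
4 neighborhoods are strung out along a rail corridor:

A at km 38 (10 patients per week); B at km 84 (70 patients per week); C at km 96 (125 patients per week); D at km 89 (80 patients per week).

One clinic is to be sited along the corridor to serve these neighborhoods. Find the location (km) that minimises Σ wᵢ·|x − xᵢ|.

For a sum of weighted absolute distances on a line, the optimum is the weighted median (not the mean). Total weight W = 285; half-weight = 142.5.
Sort by position and accumulate weight:
  km 38 (A, w=10) → cum 10
  km 84 (B, w=70) → cum 80
  km 89 (D, w=80) → cum 160  ≥ 142.5 → median here
  km 96 (C, w=125) → cum 285
Optimal location: km 89.

x = 89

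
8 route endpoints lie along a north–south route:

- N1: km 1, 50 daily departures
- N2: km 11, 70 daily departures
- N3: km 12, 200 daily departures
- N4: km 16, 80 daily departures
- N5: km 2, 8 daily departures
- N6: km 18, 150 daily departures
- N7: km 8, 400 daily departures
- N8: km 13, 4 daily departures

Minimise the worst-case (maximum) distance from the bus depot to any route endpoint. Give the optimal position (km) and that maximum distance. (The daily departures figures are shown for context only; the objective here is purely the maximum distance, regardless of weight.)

The 1-center on a line is the midpoint of the two extreme points: leftmost at 1, rightmost at 18.
Optimal location = (1 + 18)/2 = 9.5; maximum distance = (18 − 1)/2 = 8.5.

location 9.5, max distance 8.5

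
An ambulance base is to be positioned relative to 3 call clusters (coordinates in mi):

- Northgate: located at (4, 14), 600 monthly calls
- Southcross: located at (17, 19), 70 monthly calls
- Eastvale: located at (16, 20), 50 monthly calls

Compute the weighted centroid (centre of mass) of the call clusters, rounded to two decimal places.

The minimiser of Σwᵢ‖p−pᵢ‖² is the weighted centroid p* = (Σwᵢpᵢ)/(Σwᵢ).
Σwᵢ = 720.
Σwᵢxᵢ = 600·4 + 70·17 + 50·16 = 4390.
Σwᵢyᵢ = 600·14 + 70·19 + 50·20 = 10730.
x* = 4390/720 = 6.10, y* = 10730/720 = 14.90.

(6.10, 14.90)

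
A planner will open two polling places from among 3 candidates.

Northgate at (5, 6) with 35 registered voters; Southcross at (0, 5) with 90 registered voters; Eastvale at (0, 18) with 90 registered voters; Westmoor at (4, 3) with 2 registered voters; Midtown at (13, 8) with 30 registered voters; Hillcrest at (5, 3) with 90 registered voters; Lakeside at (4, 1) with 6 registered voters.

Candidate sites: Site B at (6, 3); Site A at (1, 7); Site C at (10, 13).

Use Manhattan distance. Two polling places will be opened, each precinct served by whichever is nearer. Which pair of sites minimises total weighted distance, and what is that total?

{Site B, Site A}, total 1968

Evaluate every pair (each demand assigned to the nearer of the two):
  {Site B, Site A}: total = 1968
  {Site A, Site C}: total = 2553
  {Site B, Site C}: total = 2568
Best pair: {Site B, Site A} with total 1968.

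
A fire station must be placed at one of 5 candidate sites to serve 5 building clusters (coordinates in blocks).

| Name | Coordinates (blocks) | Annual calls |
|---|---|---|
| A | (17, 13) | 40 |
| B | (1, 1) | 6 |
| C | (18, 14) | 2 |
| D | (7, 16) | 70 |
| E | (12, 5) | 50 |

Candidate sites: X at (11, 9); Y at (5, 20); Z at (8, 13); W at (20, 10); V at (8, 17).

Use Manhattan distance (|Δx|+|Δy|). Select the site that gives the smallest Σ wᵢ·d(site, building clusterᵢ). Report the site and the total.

Total weighted distance at each candidate:
  X (11, 9): total = 1552
  Y (5, 20): total = 2456
  Z (8, 13): total = 1376
  W (20, 10): total = 2400
  V (8, 17): total = 1624
Minimum is at Z with total 1376 blocks.

Z, total 1376 blocks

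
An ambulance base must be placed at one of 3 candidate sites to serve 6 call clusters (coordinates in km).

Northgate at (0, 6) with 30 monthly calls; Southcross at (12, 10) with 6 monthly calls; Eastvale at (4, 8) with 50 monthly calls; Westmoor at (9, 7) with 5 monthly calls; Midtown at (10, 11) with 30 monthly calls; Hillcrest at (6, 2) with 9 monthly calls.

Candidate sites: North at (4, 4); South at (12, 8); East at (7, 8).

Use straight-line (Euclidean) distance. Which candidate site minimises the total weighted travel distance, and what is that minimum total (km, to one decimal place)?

Total weighted distance at each candidate:
  North (4, 4): total = 725.4
  South (12, 8): total = 977.3
  East (7, 8): total = 593.9
Minimum is at East with total 593.9 km.

East, total 593.9 km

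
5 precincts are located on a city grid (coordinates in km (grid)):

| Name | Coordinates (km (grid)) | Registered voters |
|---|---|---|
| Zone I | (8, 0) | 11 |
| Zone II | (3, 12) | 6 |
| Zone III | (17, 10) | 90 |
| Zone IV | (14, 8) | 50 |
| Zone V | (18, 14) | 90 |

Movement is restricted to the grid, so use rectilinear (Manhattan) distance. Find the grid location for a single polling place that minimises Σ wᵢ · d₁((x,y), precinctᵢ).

Manhattan distance separates: Σwᵢ(|x−xᵢ|+|y−yᵢ|) = Σwᵢ|x−xᵢ| + Σwᵢ|y−yᵢ|, so x and y are optimised independently as 1-D weighted medians.
Total weight W = 247; half = 123.5.
x-coordinate, sorted with cumulative weight:
  x=3 (Zone II, w=6) cum 6
  x=8 (Zone I, w=11) cum 17
  x=14 (Zone IV, w=50) cum 67
  x=17 (Zone III, w=90) cum 157  ← median
  x=18 (Zone V, w=90) cum 247
⇒ x* = 17
y-coordinate, sorted with cumulative weight:
  y=0 (Zone I, w=11) cum 11
  y=8 (Zone IV, w=50) cum 61
  y=10 (Zone III, w=90) cum 151  ← median
  y=12 (Zone II, w=6) cum 157
  y=14 (Zone V, w=90) cum 247
⇒ y* = 10

(17, 10)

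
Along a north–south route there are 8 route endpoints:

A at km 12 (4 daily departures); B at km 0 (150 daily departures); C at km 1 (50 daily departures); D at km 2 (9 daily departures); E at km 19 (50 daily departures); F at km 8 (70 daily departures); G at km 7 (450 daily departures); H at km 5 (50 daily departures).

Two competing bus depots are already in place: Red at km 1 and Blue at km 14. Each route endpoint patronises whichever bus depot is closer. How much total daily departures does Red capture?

709

The indifferent point is the midpoint (1+14)/2 = 7.5; route endpoints left of it (closer to Red at 1) go to Red, those right go to Blue.
  B at 0 (w=150) → Red
  C at 1 (w=50) → Red
  D at 2 (w=9) → Red
  H at 5 (w=50) → Red
  G at 7 (w=450) → Red
  F at 8 (w=70) → Blue
  A at 12 (w=4) → Blue
  E at 19 (w=50) → Blue
Red captures 709; Blue captures 124.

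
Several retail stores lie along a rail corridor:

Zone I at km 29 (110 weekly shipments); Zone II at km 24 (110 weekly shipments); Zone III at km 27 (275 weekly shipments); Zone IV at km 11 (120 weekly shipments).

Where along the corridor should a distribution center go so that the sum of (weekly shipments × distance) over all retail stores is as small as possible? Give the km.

For a sum of weighted absolute distances on a line, the optimum is the weighted median (not the mean). Total weight W = 615; half-weight = 307.5.
Sort by position and accumulate weight:
  km 11 (Zone IV, w=120) → cum 120
  km 24 (Zone II, w=110) → cum 230
  km 27 (Zone III, w=275) → cum 505  ≥ 307.5 → median here
  km 29 (Zone I, w=110) → cum 615
Optimal location: km 27.

x = 27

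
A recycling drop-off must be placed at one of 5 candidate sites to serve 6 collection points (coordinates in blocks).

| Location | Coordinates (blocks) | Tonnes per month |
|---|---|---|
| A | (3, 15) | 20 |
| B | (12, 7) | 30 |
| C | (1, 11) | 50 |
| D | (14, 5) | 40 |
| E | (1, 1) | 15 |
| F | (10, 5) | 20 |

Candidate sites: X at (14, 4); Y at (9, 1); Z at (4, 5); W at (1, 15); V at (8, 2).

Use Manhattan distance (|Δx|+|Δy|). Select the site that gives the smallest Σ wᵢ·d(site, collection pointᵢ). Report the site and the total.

Z, total 1595 blocks

Total weighted distance at each candidate:
  X (14, 4): total = 1970
  Y (9, 1): total = 2150
  Z (4, 5): total = 1595
  W (1, 15): total = 2320
  V (8, 2): total = 2010
Minimum is at Z with total 1595 blocks.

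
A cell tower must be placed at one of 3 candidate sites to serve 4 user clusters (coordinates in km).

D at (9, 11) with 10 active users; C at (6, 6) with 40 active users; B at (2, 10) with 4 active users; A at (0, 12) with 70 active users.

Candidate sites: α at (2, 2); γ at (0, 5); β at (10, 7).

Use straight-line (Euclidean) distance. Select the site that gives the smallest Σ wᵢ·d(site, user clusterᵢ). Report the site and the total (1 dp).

γ, total 863.0 km

Total weighted distance at each candidate:
  α (2, 2): total = 1086.2
  γ (0, 5): total = 863.0
  β (10, 7): total = 1023.0
Minimum is at γ with total 863.0 km.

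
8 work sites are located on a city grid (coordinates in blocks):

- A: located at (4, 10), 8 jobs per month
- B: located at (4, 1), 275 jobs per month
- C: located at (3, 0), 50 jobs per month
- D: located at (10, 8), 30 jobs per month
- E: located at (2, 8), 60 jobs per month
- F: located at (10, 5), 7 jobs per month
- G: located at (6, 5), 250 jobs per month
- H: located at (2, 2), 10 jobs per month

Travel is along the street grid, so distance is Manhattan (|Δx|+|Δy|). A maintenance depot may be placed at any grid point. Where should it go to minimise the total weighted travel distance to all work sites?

(4, 5)

Manhattan distance separates: Σwᵢ(|x−xᵢ|+|y−yᵢ|) = Σwᵢ|x−xᵢ| + Σwᵢ|y−yᵢ|, so x and y are optimised independently as 1-D weighted medians.
Total weight W = 690; half = 345.
x-coordinate, sorted with cumulative weight:
  x=2 (E, w=60) cum 60
  x=2 (H, w=10) cum 70
  x=3 (C, w=50) cum 120
  x=4 (A, w=8) cum 128
  x=4 (B, w=275) cum 403  ← median
  x=6 (G, w=250) cum 653
  x=10 (D, w=30) cum 683
  x=10 (F, w=7) cum 690
⇒ x* = 4
y-coordinate, sorted with cumulative weight:
  y=0 (C, w=50) cum 50
  y=1 (B, w=275) cum 325
  y=2 (H, w=10) cum 335
  y=5 (F, w=7) cum 342
  y=5 (G, w=250) cum 592  ← median
  y=8 (D, w=30) cum 622
  y=8 (E, w=60) cum 682
  y=10 (A, w=8) cum 690
⇒ y* = 5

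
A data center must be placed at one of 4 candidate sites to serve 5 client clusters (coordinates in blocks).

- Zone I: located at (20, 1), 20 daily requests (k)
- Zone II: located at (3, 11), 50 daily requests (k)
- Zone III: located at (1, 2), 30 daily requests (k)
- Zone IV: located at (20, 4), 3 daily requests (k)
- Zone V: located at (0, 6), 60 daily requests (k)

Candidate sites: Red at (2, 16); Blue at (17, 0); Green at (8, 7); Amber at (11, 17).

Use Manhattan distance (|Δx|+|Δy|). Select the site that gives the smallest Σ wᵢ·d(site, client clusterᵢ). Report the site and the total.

Green, total 1755 blocks

Total weighted distance at each candidate:
  Red (2, 16): total = 2220
  Blue (17, 0): total = 3271
  Green (8, 7): total = 1755
  Amber (11, 17): total = 3336
Minimum is at Green with total 1755 blocks.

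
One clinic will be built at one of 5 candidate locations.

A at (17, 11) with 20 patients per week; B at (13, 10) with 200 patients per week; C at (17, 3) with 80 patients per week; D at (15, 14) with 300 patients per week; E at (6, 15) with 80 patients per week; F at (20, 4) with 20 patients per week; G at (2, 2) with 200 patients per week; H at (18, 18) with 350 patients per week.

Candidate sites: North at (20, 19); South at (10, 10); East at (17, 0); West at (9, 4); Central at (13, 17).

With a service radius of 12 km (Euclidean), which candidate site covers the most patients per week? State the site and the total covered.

Coverage radius r = 12 km; a point is covered iff (Δx)²+(Δy)² ≤ 12² = 144.
  North (20, 19): covers {A, B, D, H} → 870
  South (10, 10): covers {A, B, C, D, E, F, G, H} → 1250
  East (17, 0): covers {A, B, C, F} → 320
  West (9, 4): covers {A, B, C, D, E, F, G} → 900
  Central (13, 17): covers {A, B, D, E, H} → 950
Maximum coverage at South: 1250 patients per week.

South, covering 1250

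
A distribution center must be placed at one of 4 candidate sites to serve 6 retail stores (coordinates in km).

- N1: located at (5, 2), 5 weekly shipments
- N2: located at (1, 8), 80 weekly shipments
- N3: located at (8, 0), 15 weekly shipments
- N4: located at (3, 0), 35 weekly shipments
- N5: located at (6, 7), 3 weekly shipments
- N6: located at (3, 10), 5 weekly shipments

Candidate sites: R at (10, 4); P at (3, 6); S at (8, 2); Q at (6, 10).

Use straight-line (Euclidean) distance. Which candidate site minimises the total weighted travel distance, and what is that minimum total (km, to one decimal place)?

P, total 605.3 km

Total weighted distance at each candidate:
  R (10, 4): total = 1225.2
  P (3, 6): total = 605.3
  S (8, 2): total = 1034.4
  Q (6, 10): total = 1013.5
Minimum is at P with total 605.3 km.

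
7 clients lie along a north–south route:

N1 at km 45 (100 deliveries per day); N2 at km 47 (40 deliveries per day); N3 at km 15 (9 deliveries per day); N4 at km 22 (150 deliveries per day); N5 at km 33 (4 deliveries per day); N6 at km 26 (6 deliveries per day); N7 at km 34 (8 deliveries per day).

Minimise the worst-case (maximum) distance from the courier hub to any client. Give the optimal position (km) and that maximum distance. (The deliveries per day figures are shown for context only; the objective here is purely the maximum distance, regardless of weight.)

The 1-center on a line is the midpoint of the two extreme points: leftmost at 15, rightmost at 47.
Optimal location = (15 + 47)/2 = 31; maximum distance = (47 − 15)/2 = 16.

location 31, max distance 16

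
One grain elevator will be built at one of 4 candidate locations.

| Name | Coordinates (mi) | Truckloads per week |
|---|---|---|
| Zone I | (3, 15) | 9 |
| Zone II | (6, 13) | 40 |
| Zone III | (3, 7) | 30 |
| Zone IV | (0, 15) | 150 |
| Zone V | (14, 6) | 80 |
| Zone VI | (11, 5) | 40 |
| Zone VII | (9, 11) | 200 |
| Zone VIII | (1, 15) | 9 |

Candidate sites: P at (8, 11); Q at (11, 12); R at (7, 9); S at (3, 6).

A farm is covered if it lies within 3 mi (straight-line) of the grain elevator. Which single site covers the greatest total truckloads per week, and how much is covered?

P, covering 240

Coverage radius r = 3 mi; a point is covered iff (Δx)²+(Δy)² ≤ 3² = 9.
  P (8, 11): covers {Zone II, Zone VII} → 240
  Q (11, 12): covers {Zone VII} → 200
  R (7, 9): covers {Zone VII} → 200
  S (3, 6): covers {Zone III} → 30
Maximum coverage at P: 240 truckloads per week.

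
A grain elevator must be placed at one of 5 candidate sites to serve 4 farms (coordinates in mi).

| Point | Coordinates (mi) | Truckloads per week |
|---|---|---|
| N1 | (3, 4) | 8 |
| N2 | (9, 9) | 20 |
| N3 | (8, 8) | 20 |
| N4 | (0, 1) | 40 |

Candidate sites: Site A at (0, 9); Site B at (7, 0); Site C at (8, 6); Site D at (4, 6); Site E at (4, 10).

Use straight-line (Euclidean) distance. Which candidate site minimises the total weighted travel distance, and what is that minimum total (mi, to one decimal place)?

Total weighted distance at each candidate:
  Site A (0, 9): total = 707.9
  Site B (7, 0): total = 673.7
  Site C (8, 6): total = 523.7
  Site D (4, 6): total = 480.1
  Site E (4, 10): total = 634.0
Minimum is at Site D with total 480.1 mi.

Site D, total 480.1 mi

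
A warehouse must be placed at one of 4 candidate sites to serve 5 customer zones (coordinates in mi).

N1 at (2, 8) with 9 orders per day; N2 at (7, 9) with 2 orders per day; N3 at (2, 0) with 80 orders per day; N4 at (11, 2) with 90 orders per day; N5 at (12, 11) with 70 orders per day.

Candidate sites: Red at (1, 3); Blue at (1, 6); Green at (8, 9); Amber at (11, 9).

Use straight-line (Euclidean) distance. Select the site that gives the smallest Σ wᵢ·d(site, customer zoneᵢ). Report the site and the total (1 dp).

Total weighted distance at each candidate:
  Red (1, 3): total = 2172.4
  Blue (1, 6): total = 2335.3
  Green (8, 9): total = 1920.5
  Amber (11, 9): total = 1894.3
Minimum is at Amber with total 1894.3 mi.

Amber, total 1894.3 mi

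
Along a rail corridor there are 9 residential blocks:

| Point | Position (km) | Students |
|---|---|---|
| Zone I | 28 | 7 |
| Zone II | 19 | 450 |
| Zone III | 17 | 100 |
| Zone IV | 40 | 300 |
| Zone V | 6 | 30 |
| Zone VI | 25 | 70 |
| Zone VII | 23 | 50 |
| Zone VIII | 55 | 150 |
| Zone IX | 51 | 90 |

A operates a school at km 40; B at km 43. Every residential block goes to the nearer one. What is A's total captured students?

The indifferent point is the midpoint (40+43)/2 = 41.5; residential blocks left of it (closer to A at 40) go to A, those right go to B.
  Zone V at 6 (w=30) → A
  Zone III at 17 (w=100) → A
  Zone II at 19 (w=450) → A
  Zone VII at 23 (w=50) → A
  Zone VI at 25 (w=70) → A
  Zone I at 28 (w=7) → A
  Zone IV at 40 (w=300) → A
  Zone IX at 51 (w=90) → B
  Zone VIII at 55 (w=150) → B
A captures 1007; B captures 240.

1007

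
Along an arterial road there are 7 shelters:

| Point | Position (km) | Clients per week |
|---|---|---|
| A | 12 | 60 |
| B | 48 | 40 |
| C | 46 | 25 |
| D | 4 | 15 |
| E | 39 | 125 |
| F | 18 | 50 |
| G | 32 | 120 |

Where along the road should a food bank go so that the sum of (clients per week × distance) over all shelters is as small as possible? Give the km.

For a sum of weighted absolute distances on a line, the optimum is the weighted median (not the mean). Total weight W = 435; half-weight = 217.5.
Sort by position and accumulate weight:
  km 4 (D, w=15) → cum 15
  km 12 (A, w=60) → cum 75
  km 18 (F, w=50) → cum 125
  km 32 (G, w=120) → cum 245  ≥ 217.5 → median here
  km 39 (E, w=125) → cum 370
  km 46 (C, w=25) → cum 395
  km 48 (B, w=40) → cum 435
Optimal location: km 32.

x = 32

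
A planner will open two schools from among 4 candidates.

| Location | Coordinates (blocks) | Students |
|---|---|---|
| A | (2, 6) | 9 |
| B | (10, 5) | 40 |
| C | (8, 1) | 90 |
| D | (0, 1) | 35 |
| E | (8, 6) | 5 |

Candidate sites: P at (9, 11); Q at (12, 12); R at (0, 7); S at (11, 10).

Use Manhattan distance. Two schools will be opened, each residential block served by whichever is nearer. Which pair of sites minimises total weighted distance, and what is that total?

Evaluate every pair (each demand assigned to the nearer of the two):
  {P, R}: total = 1537
  {R, S}: total = 1592
  {Q, R}: total = 1902
  {P, S}: total = 2033
  {P, Q}: total = 2073
  {Q, S}: total = 2172
Best pair: {P, R} with total 1537.

{P, R}, total 1537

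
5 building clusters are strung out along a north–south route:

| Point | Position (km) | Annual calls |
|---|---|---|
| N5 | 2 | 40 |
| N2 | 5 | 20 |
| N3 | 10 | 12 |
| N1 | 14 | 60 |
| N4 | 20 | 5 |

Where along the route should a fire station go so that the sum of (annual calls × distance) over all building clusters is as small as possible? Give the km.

For a sum of weighted absolute distances on a line, the optimum is the weighted median (not the mean). Total weight W = 137; half-weight = 68.5.
Sort by position and accumulate weight:
  km 2 (N5, w=40) → cum 40
  km 5 (N2, w=20) → cum 60
  km 10 (N3, w=12) → cum 72  ≥ 68.5 → median here
  km 14 (N1, w=60) → cum 132
  km 20 (N4, w=5) → cum 137
Optimal location: km 10.

x = 10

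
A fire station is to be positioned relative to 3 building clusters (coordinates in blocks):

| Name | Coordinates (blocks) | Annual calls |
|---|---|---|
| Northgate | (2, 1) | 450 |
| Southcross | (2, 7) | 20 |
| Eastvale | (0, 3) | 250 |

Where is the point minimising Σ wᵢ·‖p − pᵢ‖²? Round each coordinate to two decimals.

(1.31, 1.86)

The minimiser of Σwᵢ‖p−pᵢ‖² is the weighted centroid p* = (Σwᵢpᵢ)/(Σwᵢ).
Σwᵢ = 720.
Σwᵢxᵢ = 450·2 + 20·2 + 250·0 = 940.
Σwᵢyᵢ = 450·1 + 20·7 + 250·3 = 1340.
x* = 940/720 = 1.31, y* = 1340/720 = 1.86.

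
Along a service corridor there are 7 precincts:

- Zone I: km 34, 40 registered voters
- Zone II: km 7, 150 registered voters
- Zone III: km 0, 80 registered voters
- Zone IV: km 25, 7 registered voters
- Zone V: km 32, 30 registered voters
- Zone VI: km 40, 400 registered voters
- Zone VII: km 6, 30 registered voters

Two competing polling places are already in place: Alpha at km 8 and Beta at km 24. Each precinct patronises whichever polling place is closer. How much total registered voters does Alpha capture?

260

The indifferent point is the midpoint (8+24)/2 = 16; precincts left of it (closer to Alpha at 8) go to Alpha, those right go to Beta.
  Zone III at 0 (w=80) → Alpha
  Zone VII at 6 (w=30) → Alpha
  Zone II at 7 (w=150) → Alpha
  Zone IV at 25 (w=7) → Beta
  Zone V at 32 (w=30) → Beta
  Zone I at 34 (w=40) → Beta
  Zone VI at 40 (w=400) → Beta
Alpha captures 260; Beta captures 477.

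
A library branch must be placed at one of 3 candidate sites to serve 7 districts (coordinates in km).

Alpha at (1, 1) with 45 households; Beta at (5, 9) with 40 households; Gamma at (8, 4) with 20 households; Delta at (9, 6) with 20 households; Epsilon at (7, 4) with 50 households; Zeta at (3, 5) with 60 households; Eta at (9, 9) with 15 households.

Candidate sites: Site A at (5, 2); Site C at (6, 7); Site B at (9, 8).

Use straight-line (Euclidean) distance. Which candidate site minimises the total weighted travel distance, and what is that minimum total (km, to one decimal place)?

Site C, total 1004.8 km

Total weighted distance at each candidate:
  Site A (5, 2): total = 1129.5
  Site C (6, 7): total = 1004.8
  Site B (9, 8): total = 1406.8
Minimum is at Site C with total 1004.8 km.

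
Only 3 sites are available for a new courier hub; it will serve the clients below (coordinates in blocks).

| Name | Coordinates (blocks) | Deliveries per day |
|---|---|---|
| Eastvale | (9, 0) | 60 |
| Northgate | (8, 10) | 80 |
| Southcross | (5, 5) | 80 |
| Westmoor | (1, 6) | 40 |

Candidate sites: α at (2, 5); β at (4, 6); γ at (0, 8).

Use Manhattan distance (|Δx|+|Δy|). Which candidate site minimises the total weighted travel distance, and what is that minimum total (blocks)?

Total weighted distance at each candidate:
  α (2, 5): total = 1920
  β (4, 6): total = 1580
  γ (0, 8): total = 2580
Minimum is at β with total 1580 blocks.

β, total 1580 blocks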